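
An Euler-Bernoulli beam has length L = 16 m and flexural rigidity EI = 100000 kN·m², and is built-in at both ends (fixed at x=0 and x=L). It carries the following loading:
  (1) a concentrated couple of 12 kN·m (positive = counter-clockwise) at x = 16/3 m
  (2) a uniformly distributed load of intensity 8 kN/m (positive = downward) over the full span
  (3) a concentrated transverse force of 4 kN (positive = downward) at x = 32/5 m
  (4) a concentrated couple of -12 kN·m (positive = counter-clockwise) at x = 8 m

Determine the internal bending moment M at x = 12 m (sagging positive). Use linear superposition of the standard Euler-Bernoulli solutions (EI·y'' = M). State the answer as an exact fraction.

Load 1 — applied couple M₀=12 kN·m at a=16/3 m (b=L-a=32/3):
  M_1 = R_Ax - M_A - M₀  [x>a] with R_A=1, M_A=0 = 1·12 - 0 - 12 = 0 kN·m
Load 2 — uniform load w=8 kN/m over full span:
  M_2 = wLx/2 - wL²/12 - wx²/2 = 8·16·12/2 - 8·16²/12 - 8·12²/2 = 64/3 kN·m
Load 3 — point force P=4 kN at a=32/5 m (b=L-a=48/5):
  M_3 = Pa²(a+3b)(L-x)/L³ - Pa²b/L²  [x>a] = 4·(32/5)²·((32/5)+3·(48/5))·(16-12)/16³ - 4·(32/5)²·(48/5)/16² = -64/125 kN·m
Load 4 — applied couple M₀=-12 kN·m at a=8 m (b=L-a=8):
  M_4 = R_Ax - M_A - M₀  [x>a] with R_A=-9/8, M_A=-3 = (-9/8)·12 - (-3) - (-12) = 3/2 kN·m
Superposition: M = Σ M_i = 16741/750 kN·m ≈ 22.321333 kN·m

M(12) = 16741/750 kN·m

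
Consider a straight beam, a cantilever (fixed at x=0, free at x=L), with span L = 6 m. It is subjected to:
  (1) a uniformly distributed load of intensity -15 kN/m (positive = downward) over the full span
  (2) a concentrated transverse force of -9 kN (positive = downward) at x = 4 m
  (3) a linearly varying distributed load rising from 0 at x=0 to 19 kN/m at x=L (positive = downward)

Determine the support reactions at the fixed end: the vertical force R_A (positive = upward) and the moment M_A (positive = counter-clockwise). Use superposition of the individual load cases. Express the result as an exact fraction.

R_A = -42 kN, M_A = -78 kN·m

Load 1 — uniform load w=-15 kN/m over full span:
  R_A = wL = (-15)·6 = -90 kN
  M_A = wL²/2 = (-15)·6²/2 = -270 kN·m
Load 2 — point force P=-9 kN at a=4 m (b=L-a=2):
  R_A = P = (-9) = -9 kN
  M_A = Pa = (-9)·4 = -36 kN·m
Load 3 — triangular load w₀=19 kN/m (0→w₀ over full span):
  R_A = w₀L/2 = 19·6/2 = 57 kN
  M_A = w₀L²/3 = 19·6²/3 = 228 kN·m
Superposition: R_A = -42 kN, M_A = -78 kN·m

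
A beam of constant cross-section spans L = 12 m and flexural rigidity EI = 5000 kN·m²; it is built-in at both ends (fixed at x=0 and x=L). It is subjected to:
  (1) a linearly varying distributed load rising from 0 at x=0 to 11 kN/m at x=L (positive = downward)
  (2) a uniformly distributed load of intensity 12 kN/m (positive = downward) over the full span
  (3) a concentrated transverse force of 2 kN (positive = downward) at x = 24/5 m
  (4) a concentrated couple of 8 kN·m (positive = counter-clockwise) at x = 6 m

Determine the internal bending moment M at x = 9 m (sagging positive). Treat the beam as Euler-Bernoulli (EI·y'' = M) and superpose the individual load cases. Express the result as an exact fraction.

Load 1 — triangular load w₀=11 kN/m (0→w₀ over full span):
  M_1 = 3w₀Lx/20 - w₀L²/30 - w₀x³/(6L) = 3·11·12·9/20 - 11·12²/30 - 11·9³/(6·12) = 561/40 kN·m
Load 2 — uniform load w=12 kN/m over full span:
  M_2 = wLx/2 - wL²/12 - wx²/2 = 12·12·9/2 - 12·12²/12 - 12·9²/2 = 18 kN·m
Load 3 — point force P=2 kN at a=24/5 m (b=L-a=36/5):
  M_3 = Pa²(a+3b)(L-x)/L³ - Pa²b/L²  [x>a] = 2·(24/5)²·((24/5)+3·(36/5))·(12-9)/12³ - 2·(24/5)²·(36/5)/12² = -24/125 kN·m
Load 4 — applied couple M₀=8 kN·m at a=6 m (b=L-a=6):
  M_4 = R_Ax - M_A - M₀  [x>a] with R_A=1, M_A=2 = 1·9 - 2 - 8 = -1 kN·m
Superposition: M = Σ M_i = 30833/1000 kN·m ≈ 30.833000 kN·m

M(9) = 30833/1000 kN·m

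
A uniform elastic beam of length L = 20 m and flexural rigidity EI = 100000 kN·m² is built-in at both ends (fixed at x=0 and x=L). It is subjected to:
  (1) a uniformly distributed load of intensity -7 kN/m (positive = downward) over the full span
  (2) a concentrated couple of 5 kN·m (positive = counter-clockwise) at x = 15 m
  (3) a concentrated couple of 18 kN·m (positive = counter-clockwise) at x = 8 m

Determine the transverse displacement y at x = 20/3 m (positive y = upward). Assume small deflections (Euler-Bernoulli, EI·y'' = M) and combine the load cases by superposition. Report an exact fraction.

Load 1 — uniform load w=-7 kN/m over full span:
  y_1 = -wx²(L-x)²/(24EI) = -(-7)·(20/3)²·(20-(20/3))²/(24·100000) = 28/1215 m
Load 2 — applied couple M₀=5 kN·m at a=15 m (b=L-a=5):
  y_2 = (R_Ax³/6 - M_Ax²/2)/EI  [x≤a] with R_A=9/32, M_A=25/16 = ((9/32)·(20/3)³/6 - (25/16)·(20/3)²/2)/100000 = -1/4800 m
Load 3 — applied couple M₀=18 kN·m at a=8 m (b=L-a=12):
  y_3 = (R_Ax³/6 - M_Ax²/2)/EI  [x≤a] with R_A=162/125, M_A=54/25 = ((162/125)·(20/3)³/6 - (54/25)·(20/3)²/2)/100000 = 1/6250 m
Superposition: y = Σ y_i = 1117651/48600000 m ≈ 0.022997 m

y(20/3) = 1117651/48600000 m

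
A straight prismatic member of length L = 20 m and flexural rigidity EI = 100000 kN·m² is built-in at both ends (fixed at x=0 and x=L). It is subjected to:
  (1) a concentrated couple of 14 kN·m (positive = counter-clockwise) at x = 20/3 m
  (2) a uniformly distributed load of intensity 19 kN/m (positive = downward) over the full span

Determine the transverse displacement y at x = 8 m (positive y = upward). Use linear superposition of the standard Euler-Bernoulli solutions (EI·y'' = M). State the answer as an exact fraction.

Load 1 — applied couple M₀=14 kN·m at a=20/3 m (b=L-a=40/3):
  y_1 = (R_Ax³/6 - M_Ax²/2 - M₀(x-a)²/2)/EI  [x>a] with R_A=14/15, M_A=0 = ((14/15)·8³/6 - 0·8²/2 - 14·(8-(20/3))²/2)/100000 = 21/31250 m
Load 2 — uniform load w=19 kN/m over full span:
  y_2 = -wx²(L-x)²/(24EI) = -19·8²·(20-8)²/(24·100000) = -228/3125 m
Superposition: y = Σ y_i = -2259/31250 m ≈ -0.072288 m

y(8) = -2259/31250 m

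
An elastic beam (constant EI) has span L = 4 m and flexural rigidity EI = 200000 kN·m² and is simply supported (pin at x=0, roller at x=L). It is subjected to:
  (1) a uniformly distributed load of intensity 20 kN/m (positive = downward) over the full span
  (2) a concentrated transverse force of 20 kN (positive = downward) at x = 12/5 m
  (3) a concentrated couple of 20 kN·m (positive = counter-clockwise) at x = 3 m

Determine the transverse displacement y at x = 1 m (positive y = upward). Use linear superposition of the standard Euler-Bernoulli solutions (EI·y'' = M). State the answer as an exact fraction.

Load 1 — uniform load w=20 kN/m over full span:
  y_1 = -wx(L³-2Lx²+x³)/(24EI) = -20·1·(4³-2·4·1²+1³)/(24·200000) = -19/80000 m
Load 2 — point force P=20 kN at a=12/5 m (b=L-a=8/5):
  y_2 = -Pbx(L²-b²-x²)/(6LEI)  [x≤a] = -20·(8/5)·1·(4²-(8/5)²-1²)/(6·4·200000) = -311/3750000 m
Load 3 — applied couple M₀=20 kN·m at a=3 m (b=L-a=1):
  y_3 = (M₀x³/(6L)+C₁x)/EI  [x≤a] with C₁=M₀(3b²-L²)/(6L)=-65/6 = (20·1³/(6·4)+(-65/6)·1)/200000 = -1/20000 m
Superposition: y = Σ y_i = -11113/30000000 m ≈ -0.000370 m

y(1) = -11113/30000000 m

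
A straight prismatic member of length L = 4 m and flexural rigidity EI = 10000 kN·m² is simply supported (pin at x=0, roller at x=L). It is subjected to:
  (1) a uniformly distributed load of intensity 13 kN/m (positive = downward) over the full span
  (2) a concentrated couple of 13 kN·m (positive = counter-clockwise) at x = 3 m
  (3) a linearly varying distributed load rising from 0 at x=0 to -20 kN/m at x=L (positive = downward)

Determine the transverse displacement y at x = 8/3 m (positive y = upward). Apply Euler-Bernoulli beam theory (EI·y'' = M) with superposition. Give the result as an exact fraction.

Load 1 — uniform load w=13 kN/m over full span:
  y_1 = -wx(L³-2Lx²+x³)/(24EI) = -13·(8/3)·(4³-2·4·(8/3)²+(8/3)³)/(24·10000) = -572/151875 m
Load 2 — applied couple M₀=13 kN·m at a=3 m (b=L-a=1):
  y_2 = (M₀x³/(6L)+C₁x)/EI  [x≤a] with C₁=M₀(3b²-L²)/(6L)=-169/24 = (13·(8/3)³/(6·4)+(-169/24)·(8/3))/10000 = -689/810000 m
Load 3 — triangular load w₀=-20 kN/m (0→w₀ over full span):
  y_3 = -w₀x(7L⁴-10L²x²+3x⁴)/(360LEI) = -(-20)·(8/3)·(7·4⁴-10·4²·(8/3)²+3·(8/3)⁴)/(360·4·10000) = 272/91125 m
Superposition: y = Σ y_i = -11897/7290000 m ≈ -0.001632 m

y(8/3) = -11897/7290000 m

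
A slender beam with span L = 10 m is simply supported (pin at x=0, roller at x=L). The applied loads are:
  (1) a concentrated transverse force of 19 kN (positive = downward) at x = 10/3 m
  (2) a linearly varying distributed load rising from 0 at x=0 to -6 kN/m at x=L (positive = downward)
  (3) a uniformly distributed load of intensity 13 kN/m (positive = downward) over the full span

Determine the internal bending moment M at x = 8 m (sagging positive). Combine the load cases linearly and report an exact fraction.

Load 1 — point force P=19 kN at a=10/3 m (b=L-a=20/3):
  M_1 = Pa(L-x)/L  [x>a] = 19·(10/3)·(10-8)/10 = 38/3 kN·m
Load 2 — triangular load w₀=-6 kN/m (0→w₀ over full span):
  M_2 = w₀Lx/6 - w₀x³/(6L) = (-6)·10·8/6 - (-6)·8³/(6·10) = -144/5 kN·m
Load 3 — uniform load w=13 kN/m over full span:
  M_3 = wx(L-x)/2 = 13·8·(10-8)/2 = 104 kN·m
Superposition: M = Σ M_i = 1318/15 kN·m ≈ 87.866667 kN·m

M(8) = 1318/15 kN·m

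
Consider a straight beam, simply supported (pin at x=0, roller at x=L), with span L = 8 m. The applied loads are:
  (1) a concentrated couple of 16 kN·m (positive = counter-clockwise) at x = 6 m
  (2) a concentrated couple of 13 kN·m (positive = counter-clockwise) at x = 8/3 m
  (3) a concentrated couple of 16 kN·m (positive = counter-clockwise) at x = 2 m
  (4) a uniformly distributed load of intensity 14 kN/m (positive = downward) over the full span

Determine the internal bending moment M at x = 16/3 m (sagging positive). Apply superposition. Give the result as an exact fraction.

Load 1 — applied couple M₀=16 kN·m at a=6 m (b=L-a=2):
  M_1 = M₀x/L  [x≤a] = 16·(16/3)/8 = 32/3 kN·m
Load 2 — applied couple M₀=13 kN·m at a=8/3 m (b=L-a=16/3):
  M_2 = M₀x/L - M₀  [x>a] = 13·(16/3)/8 - 13 = -13/3 kN·m
Load 3 — applied couple M₀=16 kN·m at a=2 m (b=L-a=6):
  M_3 = M₀x/L - M₀  [x>a] = 16·(16/3)/8 - 16 = -16/3 kN·m
Load 4 — uniform load w=14 kN/m over full span:
  M_4 = wx(L-x)/2 = 14·(16/3)·(8-(16/3))/2 = 896/9 kN·m
Superposition: M = Σ M_i = 905/9 kN·m ≈ 100.555556 kN·m

M(16/3) = 905/9 kN·m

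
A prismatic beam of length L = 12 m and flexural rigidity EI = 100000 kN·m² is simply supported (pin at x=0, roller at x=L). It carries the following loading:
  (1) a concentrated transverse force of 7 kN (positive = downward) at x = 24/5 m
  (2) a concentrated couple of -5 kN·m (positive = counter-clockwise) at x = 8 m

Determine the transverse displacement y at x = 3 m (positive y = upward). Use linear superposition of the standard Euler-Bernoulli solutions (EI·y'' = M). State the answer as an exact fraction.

Load 1 — point force P=7 kN at a=24/5 m (b=L-a=36/5):
  y_1 = -Pbx(L²-b²-x²)/(6LEI)  [x≤a] = -7·(36/5)·3·(12²-(36/5)²-3²)/(6·12·100000) = -43659/25000000 m
Load 2 — applied couple M₀=-5 kN·m at a=8 m (b=L-a=4):
  y_2 = (M₀x³/(6L)+C₁x)/EI  [x≤a] with C₁=M₀(3b²-L²)/(6L)=20/3 = ((-5)·3³/(6·12)+(20/3)·3)/100000 = 29/160000 m
Superposition: y = Σ y_i = -156511/100000000 m ≈ -0.001565 m

y(3) = -156511/100000000 m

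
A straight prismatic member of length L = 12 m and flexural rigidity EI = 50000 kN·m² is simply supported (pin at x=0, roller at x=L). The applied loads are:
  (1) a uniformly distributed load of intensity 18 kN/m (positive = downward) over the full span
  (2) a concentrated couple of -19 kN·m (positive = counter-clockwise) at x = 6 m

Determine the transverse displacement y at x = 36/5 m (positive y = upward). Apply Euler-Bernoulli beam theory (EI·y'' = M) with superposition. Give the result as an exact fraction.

Load 1 — uniform load w=18 kN/m over full span:
  y_1 = -wx(L³-2Lx²+x³)/(24EI) = -18·(36/5)·(12³-2·12·(36/5)²+(36/5)³)/(24·50000) = -180792/1953125 m
Load 2 — applied couple M₀=-19 kN·m at a=6 m (b=L-a=6):
  y_2 = (M₀x³/(6L)-M₀(x-a)²/2+C₁x)/EI  [x>a] with C₁=M₀(3b²-L²)/(6L)=19/2 = ((-19)·(36/5)³/(6·12)-(-19)·((36/5)-6)²/2+(19/2)·(36/5))/50000 = -513/1562500 m
Superposition: y = Σ y_i = -725733/7812500 m ≈ -0.092894 m

y(36/5) = -725733/7812500 m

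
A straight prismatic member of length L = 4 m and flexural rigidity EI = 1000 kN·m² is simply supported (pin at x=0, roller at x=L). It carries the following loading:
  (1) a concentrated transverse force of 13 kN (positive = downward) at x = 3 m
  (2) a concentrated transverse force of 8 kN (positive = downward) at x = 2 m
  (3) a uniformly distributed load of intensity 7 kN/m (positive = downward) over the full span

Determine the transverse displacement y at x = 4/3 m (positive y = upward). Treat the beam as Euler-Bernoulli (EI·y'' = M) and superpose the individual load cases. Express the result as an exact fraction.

Load 1 — point force P=13 kN at a=3 m (b=L-a=1):
  y_1 = -Pbx(L²-b²-x²)/(6LEI)  [x≤a] = -13·1·(4/3)·(4²-1²-(4/3)²)/(6·4·1000) = -1547/162000 m
Load 2 — point force P=8 kN at a=2 m (b=L-a=2):
  y_2 = -Pbx(L²-b²-x²)/(6LEI)  [x≤a] = -8·2·(4/3)·(4²-2²-(4/3)²)/(6·4·1000) = -92/10125 m
Load 3 — uniform load w=7 kN/m over full span:
  y_3 = -wx(L³-2Lx²+x³)/(24EI) = -7·(4/3)·(4³-2·4·(4/3)²+(4/3)³)/(24·1000) = -616/30375 m
Superposition: y = Σ y_i = -18913/486000 m ≈ -0.038916 m

y(4/3) = -18913/486000 m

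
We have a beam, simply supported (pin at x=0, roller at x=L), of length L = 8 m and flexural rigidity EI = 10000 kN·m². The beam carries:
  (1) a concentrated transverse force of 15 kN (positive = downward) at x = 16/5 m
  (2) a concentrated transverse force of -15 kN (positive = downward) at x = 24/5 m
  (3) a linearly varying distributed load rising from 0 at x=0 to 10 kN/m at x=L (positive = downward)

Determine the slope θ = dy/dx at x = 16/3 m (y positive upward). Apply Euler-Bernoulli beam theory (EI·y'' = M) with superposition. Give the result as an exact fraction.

Load 1 — point force P=15 kN at a=16/5 m (b=L-a=24/5):
  θ_1 = -Pa(2L²-6Lx+3x²+a²)/(6LEI)  [x>a] = -15·(16/5)·(2·8²-6·8·(16/3)+3·(16/3)²+(16/5)²)/(6·8·10000) = 152/46875 rad
Load 2 — point force P=-15 kN at a=24/5 m (b=L-a=16/5):
  θ_2 = -Pa(2L²-6Lx+3x²+a²)/(6LEI)  [x>a] = -(-15)·(24/5)·(2·8²-6·8·(16/3)+3·(16/3)²+(24/5)²)/(6·8·10000) = -46/15625 rad
Load 3 — triangular load w₀=10 kN/m (0→w₀ over full span):
  θ_3 = -w₀(7L⁴-30L²x²+15x⁴)/(360LEI) = -10·(7·8⁴-30·8²·(16/3)²+15·(16/3)⁴)/(360·8·10000) = 728/151875 rad
Superposition: θ = Σ θ_i = 19334/3796875 rad ≈ 0.005092 rad

θ(16/3) = 19334/3796875 rad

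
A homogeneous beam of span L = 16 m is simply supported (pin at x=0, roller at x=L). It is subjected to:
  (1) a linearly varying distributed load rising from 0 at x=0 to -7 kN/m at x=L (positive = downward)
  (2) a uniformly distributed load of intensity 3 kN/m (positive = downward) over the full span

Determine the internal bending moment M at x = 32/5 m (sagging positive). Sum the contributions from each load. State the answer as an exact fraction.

Load 1 — triangular load w₀=-7 kN/m (0→w₀ over full span):
  M_1 = w₀Lx/6 - w₀x³/(6L) = (-7)·16·(32/5)/6 - (-7)·(32/5)³/(6·16) = -12544/125 kN·m
Load 2 — uniform load w=3 kN/m over full span:
  M_2 = wx(L-x)/2 = 3·(32/5)·(16-(32/5))/2 = 2304/25 kN·m
Superposition: M = Σ M_i = -1024/125 kN·m ≈ -8.192000 kN·m

M(32/5) = -1024/125 kN·m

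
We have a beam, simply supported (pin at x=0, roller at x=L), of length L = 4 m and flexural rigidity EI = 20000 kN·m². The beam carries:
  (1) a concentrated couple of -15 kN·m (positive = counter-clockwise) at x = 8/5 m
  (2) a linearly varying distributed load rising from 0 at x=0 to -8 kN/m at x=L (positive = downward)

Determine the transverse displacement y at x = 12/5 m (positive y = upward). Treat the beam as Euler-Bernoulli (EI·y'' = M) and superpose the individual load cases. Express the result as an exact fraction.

y(12/5) = 21013/58593750 m

Load 1 — applied couple M₀=-15 kN·m at a=8/5 m (b=L-a=12/5):
  y_1 = (M₀x³/(6L)-M₀(x-a)²/2+C₁x)/EI  [x>a] with C₁=M₀(3b²-L²)/(6L)=-4/5 = ((-15)·(12/5)³/(6·4)-(-15)·((12/5)-(8/5))²/2+(-4/5)·(12/5))/20000 = -9/31250 m
Load 2 — triangular load w₀=-8 kN/m (0→w₀ over full span):
  y_2 = -w₀x(7L⁴-10L²x²+3x⁴)/(360LEI) = -(-8)·(12/5)·(7·4⁴-10·4²·(12/5)²+3·(12/5)⁴)/(360·4·20000) = 18944/29296875 m
Superposition: y = Σ y_i = 21013/58593750 m ≈ 0.000359 m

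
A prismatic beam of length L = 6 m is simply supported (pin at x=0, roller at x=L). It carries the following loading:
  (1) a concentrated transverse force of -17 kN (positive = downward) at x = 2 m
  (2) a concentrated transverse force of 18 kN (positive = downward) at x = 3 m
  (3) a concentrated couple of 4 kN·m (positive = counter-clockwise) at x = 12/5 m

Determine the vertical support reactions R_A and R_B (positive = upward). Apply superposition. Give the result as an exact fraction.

Load 1 — point force P=-17 kN at a=2 m (b=L-a=4):
  R_A = Pb/L = (-17)·4/6 = -34/3 kN
  R_B = Pa/L = (-17)·2/6 = -17/3 kN
Load 2 — point force P=18 kN at a=3 m (b=L-a=3):
  R_A = Pb/L = 18·3/6 = 9 kN
  R_B = Pa/L = 18·3/6 = 9 kN
Load 3 — applied couple M₀=4 kN·m at a=12/5 m (b=L-a=18/5):
  R_A = M₀/L = 4/6 = 2/3 kN
  R_B = -M₀/L = -4/6 = -2/3 kN
Superposition: R_A = -5/3 kN, R_B = 8/3 kN

R_A = -5/3 kN, R_B = 8/3 kN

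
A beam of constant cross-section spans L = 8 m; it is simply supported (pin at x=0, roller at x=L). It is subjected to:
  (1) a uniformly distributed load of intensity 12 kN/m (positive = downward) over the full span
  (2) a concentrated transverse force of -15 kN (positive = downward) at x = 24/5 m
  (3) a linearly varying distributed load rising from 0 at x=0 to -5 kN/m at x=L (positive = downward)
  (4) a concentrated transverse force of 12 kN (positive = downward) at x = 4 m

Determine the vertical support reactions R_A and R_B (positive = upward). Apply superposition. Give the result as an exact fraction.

Load 1 — uniform load w=12 kN/m over full span:
  R_A = wL/2 = 12·8/2 = 48 kN
  R_B = wL/2 = 12·8/2 = 48 kN
Load 2 — point force P=-15 kN at a=24/5 m (b=L-a=16/5):
  R_A = Pb/L = (-15)·(16/5)/8 = -6 kN
  R_B = Pa/L = (-15)·(24/5)/8 = -9 kN
Load 3 — triangular load w₀=-5 kN/m (0→w₀ over full span):
  R_A = w₀L/6 = (-5)·8/6 = -20/3 kN
  R_B = w₀L/3 = (-5)·8/3 = -40/3 kN
Load 4 — point force P=12 kN at a=4 m (b=L-a=4):
  R_A = Pb/L = 12·4/8 = 6 kN
  R_B = Pa/L = 12·4/8 = 6 kN
Superposition: R_A = 124/3 kN, R_B = 95/3 kN

R_A = 124/3 kN, R_B = 95/3 kN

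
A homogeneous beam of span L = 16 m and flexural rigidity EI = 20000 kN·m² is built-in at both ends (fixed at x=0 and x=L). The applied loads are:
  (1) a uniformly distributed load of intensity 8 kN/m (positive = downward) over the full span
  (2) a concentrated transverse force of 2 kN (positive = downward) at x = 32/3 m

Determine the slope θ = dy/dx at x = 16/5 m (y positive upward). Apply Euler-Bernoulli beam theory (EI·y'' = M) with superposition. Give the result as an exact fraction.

θ(16/5) = -28168/2109375 rad

Load 1 — uniform load w=8 kN/m over full span:
  θ_1 = -wx(L-x)(L-2x)/(12EI) = -8·(16/5)·(16-(16/5))·(16-2·(16/5))/(12·20000) = -1024/78125 rad
Load 2 — point force P=2 kN at a=32/3 m (b=L-a=16/3):
  θ_2 = -Pb²x(2aL-(3a+b)x)/(2L³EI)  [x≤a] = -2·(16/3)²·(16/5)·(2·(32/3)·16-(3·(32/3)+(16/3))·(16/5))/(2·16³·20000) = -104/421875 rad
Superposition: θ = Σ θ_i = -28168/2109375 rad ≈ -0.013354 rad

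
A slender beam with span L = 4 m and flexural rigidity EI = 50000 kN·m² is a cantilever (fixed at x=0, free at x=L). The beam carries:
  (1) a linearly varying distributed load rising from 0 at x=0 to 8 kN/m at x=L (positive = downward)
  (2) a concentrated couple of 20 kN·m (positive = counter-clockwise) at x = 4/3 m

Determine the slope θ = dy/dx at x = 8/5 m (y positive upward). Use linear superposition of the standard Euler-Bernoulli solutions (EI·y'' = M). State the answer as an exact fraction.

Load 1 — triangular load w₀=8 kN/m (0→w₀ over full span):
  θ_1 = (w₀Lx²/4-w₀L²x/3-w₀x⁴/(24L))/EI = (8·4·(8/5)²/4-8·4²·(8/5)/3-8·(8/5)⁴/(24·4))/50000 = -1888/1953125 rad
Load 2 — applied couple M₀=20 kN·m at a=4/3 m (b=L-a=8/3):
  θ_2 = M₀a/EI  [x>a] = 20·(4/3)/50000 = 1/1875 rad
Superposition: θ = Σ θ_i = -2539/5859375 rad ≈ -0.000433 rad

θ(8/5) = -2539/5859375 rad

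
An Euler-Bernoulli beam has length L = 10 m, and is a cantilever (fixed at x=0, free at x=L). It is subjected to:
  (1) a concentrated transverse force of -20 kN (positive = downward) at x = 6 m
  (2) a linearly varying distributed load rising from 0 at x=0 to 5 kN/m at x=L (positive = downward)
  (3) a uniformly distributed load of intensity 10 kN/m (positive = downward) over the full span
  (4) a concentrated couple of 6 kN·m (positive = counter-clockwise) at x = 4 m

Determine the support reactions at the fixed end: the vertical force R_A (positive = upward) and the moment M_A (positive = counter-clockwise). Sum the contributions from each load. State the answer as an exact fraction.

Load 1 — point force P=-20 kN at a=6 m (b=L-a=4):
  R_A = P = (-20) = -20 kN
  M_A = Pa = (-20)·6 = -120 kN·m
Load 2 — triangular load w₀=5 kN/m (0→w₀ over full span):
  R_A = w₀L/2 = 5·10/2 = 25 kN
  M_A = w₀L²/3 = 5·10²/3 = 500/3 kN·m
Load 3 — uniform load w=10 kN/m over full span:
  R_A = wL = 10·10 = 100 kN
  M_A = wL²/2 = 10·10²/2 = 500 kN·m
Load 4 — applied couple M₀=6 kN·m at a=4 m (b=L-a=6):
  R_A = 0 kN
  M_A = -M₀ = -6 kN·m
Superposition: R_A = 105 kN, M_A = 1622/3 kN·m

R_A = 105 kN, M_A = 1622/3 kN·m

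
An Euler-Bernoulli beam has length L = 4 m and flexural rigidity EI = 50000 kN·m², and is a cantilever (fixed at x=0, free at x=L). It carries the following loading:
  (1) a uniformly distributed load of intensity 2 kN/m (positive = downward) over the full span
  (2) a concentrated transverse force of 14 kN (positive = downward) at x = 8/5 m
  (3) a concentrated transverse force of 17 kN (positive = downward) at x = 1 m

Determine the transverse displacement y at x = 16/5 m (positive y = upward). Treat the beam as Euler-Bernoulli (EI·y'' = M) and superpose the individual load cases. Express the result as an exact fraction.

y(16/5) = -148901/62500000 m

Load 1 — uniform load w=2 kN/m over full span:
  y_1 = -wx²(x²-4Lx+6L²)/(24EI) = -2·(16/5)²·((16/5)²-4·4·(16/5)+6·4²)/(24·50000) = -5504/5859375 m
Load 2 — point force P=14 kN at a=8/5 m (b=L-a=12/5):
  y_2 = -Pa²(3x-a)/(6EI)  [x>a] = -14·(8/5)²·(3·(16/5)-(8/5))/(6·50000) = -224/234375 m
Load 3 — point force P=17 kN at a=1 m (b=L-a=3):
  y_3 = -Pa²(3x-a)/(6EI)  [x>a] = -17·1²·(3·(16/5)-1)/(6·50000) = -731/1500000 m
Superposition: y = Σ y_i = -148901/62500000 m ≈ -0.002382 m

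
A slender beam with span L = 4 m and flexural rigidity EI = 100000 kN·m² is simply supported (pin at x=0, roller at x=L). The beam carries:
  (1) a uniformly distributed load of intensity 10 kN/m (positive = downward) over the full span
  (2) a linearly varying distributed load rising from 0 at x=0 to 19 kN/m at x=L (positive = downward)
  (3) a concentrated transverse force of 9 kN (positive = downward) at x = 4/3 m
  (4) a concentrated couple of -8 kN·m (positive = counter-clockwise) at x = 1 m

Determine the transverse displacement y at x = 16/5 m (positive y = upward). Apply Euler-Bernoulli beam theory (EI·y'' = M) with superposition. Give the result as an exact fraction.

Load 1 — uniform load w=10 kN/m over full span:
  y_1 = -wx(L³-2Lx²+x³)/(24EI) = -10·(16/5)·(4³-2·4·(16/5)²+(16/5)³)/(24·100000) = -232/1171875 m
Load 2 — triangular load w₀=19 kN/m (0→w₀ over full span):
  y_2 = -w₀x(7L⁴-10L²x²+3x⁴)/(360LEI) = -19·(16/5)·(7·4⁴-10·4²·(16/5)²+3·(16/5)⁴)/(360·4·100000) = -9652/48828125 m
Load 3 — point force P=9 kN at a=4/3 m (b=L-a=8/3):
  y_3 = -Pa(L-x)(2Lx-a²-x²)/(6LEI)  [x>a] = -9·(4/3)·(4-(16/5))·(2·4·(16/5)-(4/3)²-(16/5)²)/(6·4·100000) = -191/3515625 m
Load 4 — applied couple M₀=-8 kN·m at a=1 m (b=L-a=3):
  y_4 = (M₀x³/(6L)-M₀(x-a)²/2+C₁x)/EI  [x>a] with C₁=M₀(3b²-L²)/(6L)=-11/3 = ((-8)·(16/5)³/(6·4)-(-8)·((16/5)-1)²/2+(-11/3)·(16/5))/100000 = -103/3125000 m
Superposition: y = Σ y_i = -1697819/3515625000 m ≈ -0.000483 m

y(16/5) = -1697819/3515625000 m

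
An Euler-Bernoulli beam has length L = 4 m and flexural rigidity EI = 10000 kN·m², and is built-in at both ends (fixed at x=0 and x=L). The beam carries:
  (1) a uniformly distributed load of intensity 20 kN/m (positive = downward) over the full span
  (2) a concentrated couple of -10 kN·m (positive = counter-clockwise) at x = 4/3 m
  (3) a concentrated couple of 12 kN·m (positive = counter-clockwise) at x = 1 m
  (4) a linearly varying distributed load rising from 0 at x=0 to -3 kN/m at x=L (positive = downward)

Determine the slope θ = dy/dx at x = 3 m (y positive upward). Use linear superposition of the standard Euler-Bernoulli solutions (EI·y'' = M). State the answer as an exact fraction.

θ(3) = 4241/4800000 rad

Load 1 — uniform load w=20 kN/m over full span:
  θ_1 = -wx(L-x)(L-2x)/(12EI) = -20·3·(4-3)·(4-2·3)/(12·10000) = 1/1000 rad
Load 2 — applied couple M₀=-10 kN·m at a=4/3 m (b=L-a=8/3):
  θ_2 = (R_Ax²/2 - M_Ax - M₀(x-a))/EI  [x>a] with R_A=-10/3, M_A=0 = ((-10/3)·3²/2 - 0·3 - (-10)·(3-(4/3)))/10000 = 1/6000 rad
Load 3 — applied couple M₀=12 kN·m at a=1 m (b=L-a=3):
  θ_3 = (R_Ax²/2 - M_Ax - M₀(x-a))/EI  [x>a] with R_A=27/8, M_A=-9/4 = ((27/8)·3²/2 - (-9/4)·3 - 12·(3-1))/10000 = -33/160000 rad
Load 4 — triangular load w₀=-3 kN/m (0→w₀ over full span):
  θ_4 = -w₀(2x(L-x)(L-2x)(x+2L)+x²(L-x)²)/(120LEI) = -(-3)·(2·3·(4-3)·(4-2·3)·(3+2·4)+3²·(4-3)²)/(120·4·10000) = -123/1600000 rad
Superposition: θ = Σ θ_i = 4241/4800000 rad ≈ 0.000884 rad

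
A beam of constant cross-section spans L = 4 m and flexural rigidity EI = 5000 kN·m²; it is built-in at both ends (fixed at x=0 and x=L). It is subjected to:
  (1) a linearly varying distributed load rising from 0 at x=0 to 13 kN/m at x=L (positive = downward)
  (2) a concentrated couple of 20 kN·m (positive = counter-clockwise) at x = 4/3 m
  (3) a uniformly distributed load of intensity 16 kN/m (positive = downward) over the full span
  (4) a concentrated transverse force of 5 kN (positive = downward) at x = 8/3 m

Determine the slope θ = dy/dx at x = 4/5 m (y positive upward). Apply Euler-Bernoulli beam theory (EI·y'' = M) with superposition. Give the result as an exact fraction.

θ(4/5) = -20957/10546875 rad

Load 1 — triangular load w₀=13 kN/m (0→w₀ over full span):
  θ_1 = -w₀(2x(L-x)(L-2x)(x+2L)+x²(L-x)²)/(120LEI) = -13·(2·(4/5)·(4-(4/5))·(4-2·(4/5))·((4/5)+2·4)+(4/5)²·(4-(4/5))²)/(120·4·5000) = -728/1171875 rad
Load 2 — applied couple M₀=20 kN·m at a=4/3 m (b=L-a=8/3):
  θ_2 = (R_Ax²/2 - M_Ax)/EI  [x≤a] with R_A=20/3, M_A=0 = ((20/3)·(4/5)²/2 - 0·(4/5))/5000 = 4/9375 rad
Load 3 — uniform load w=16 kN/m over full span:
  θ_3 = -wx(L-x)(L-2x)/(12EI) = -16·(4/5)·(4-(4/5))·(4-2·(4/5))/(12·5000) = -128/78125 rad
Load 4 — point force P=5 kN at a=8/3 m (b=L-a=4/3):
  θ_4 = -Pb²x(2aL-(3a+b)x)/(2L³EI)  [x≤a] = -5·(4/3)²·(4/5)·(2·(8/3)·4-(3·(8/3)+(4/3))·(4/5))/(2·4³·5000) = -13/84375 rad
Superposition: θ = Σ θ_i = -20957/10546875 rad ≈ -0.001987 rad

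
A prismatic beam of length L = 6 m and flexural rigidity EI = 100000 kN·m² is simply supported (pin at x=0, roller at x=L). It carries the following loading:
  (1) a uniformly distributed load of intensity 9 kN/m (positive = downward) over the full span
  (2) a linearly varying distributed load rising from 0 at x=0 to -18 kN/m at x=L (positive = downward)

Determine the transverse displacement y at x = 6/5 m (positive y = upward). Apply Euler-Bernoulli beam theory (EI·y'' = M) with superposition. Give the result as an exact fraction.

y(6/5) = -8991/195312500 m

Load 1 — uniform load w=9 kN/m over full span:
  y_1 = -wx(L³-2Lx²+x³)/(24EI) = -9·(6/5)·(6³-2·6·(6/5)²+(6/5)³)/(24·100000) = -7047/7812500 m
Load 2 — triangular load w₀=-18 kN/m (0→w₀ over full span):
  y_2 = -w₀x(7L⁴-10L²x²+3x⁴)/(360LEI) = -(-18)·(6/5)·(7·6⁴-10·6²·(6/5)²+3·(6/5)⁴)/(360·6·100000) = 41796/48828125 m
Superposition: y = Σ y_i = -8991/195312500 m ≈ -0.000046 m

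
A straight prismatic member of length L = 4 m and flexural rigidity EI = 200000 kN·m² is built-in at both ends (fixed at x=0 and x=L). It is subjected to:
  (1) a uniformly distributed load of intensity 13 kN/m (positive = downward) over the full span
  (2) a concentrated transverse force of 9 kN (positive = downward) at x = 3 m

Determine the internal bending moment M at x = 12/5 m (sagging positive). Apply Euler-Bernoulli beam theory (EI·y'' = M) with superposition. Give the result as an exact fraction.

M(12/5) = 11177/1200 kN·m

Load 1 — uniform load w=13 kN/m over full span:
  M_1 = wLx/2 - wL²/12 - wx²/2 = 13·4·(12/5)/2 - 13·4²/12 - 13·(12/5)²/2 = 572/75 kN·m
Load 2 — point force P=9 kN at a=3 m (b=L-a=1):
  M_2 = Pb²(3a+b)x/L³ - Pab²/L²  [x≤a] = 9·1²·(3·3+1)·(12/5)/4³ - 9·3·1²/4² = 27/16 kN·m
Superposition: M = Σ M_i = 11177/1200 kN·m ≈ 9.314167 kN·m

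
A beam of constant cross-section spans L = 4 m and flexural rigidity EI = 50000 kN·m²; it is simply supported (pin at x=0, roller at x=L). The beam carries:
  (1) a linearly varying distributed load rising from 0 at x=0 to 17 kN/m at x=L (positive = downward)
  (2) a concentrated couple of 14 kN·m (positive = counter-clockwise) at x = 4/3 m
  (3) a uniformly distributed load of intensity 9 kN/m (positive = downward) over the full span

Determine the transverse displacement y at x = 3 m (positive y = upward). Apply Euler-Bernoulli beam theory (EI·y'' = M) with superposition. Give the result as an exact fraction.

Load 1 — triangular load w₀=17 kN/m (0→w₀ over full span):
  y_1 = -w₀x(7L⁴-10L²x²+3x⁴)/(360LEI) = -17·3·(7·4⁴-10·4²·3²+3·3⁴)/(360·4·50000) = -2023/4800000 m
Load 2 — applied couple M₀=14 kN·m at a=4/3 m (b=L-a=8/3):
  y_2 = (M₀x³/(6L)-M₀(x-a)²/2+C₁x)/EI  [x>a] with C₁=M₀(3b²-L²)/(6L)=28/9 = (14·3³/(6·4)-14·(3-(4/3))²/2+(28/9)·3)/50000 = 203/1800000 m
Load 3 — uniform load w=9 kN/m over full span:
  y_3 = -wx(L³-2Lx²+x³)/(24EI) = -9·3·(4³-2·4·3²+3³)/(24·50000) = -171/400000 m
Superposition: y = Σ y_i = -10601/14400000 m ≈ -0.000736 m

y(3) = -10601/14400000 m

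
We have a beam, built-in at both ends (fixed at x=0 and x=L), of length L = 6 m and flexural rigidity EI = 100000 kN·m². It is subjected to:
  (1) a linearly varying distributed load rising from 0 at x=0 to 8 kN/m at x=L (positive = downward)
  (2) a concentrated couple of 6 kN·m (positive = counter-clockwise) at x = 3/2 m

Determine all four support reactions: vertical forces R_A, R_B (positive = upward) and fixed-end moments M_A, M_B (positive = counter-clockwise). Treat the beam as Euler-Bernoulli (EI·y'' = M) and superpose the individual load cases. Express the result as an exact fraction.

R_A = 333/40 kN, M_A = 339/40 kN·m, R_B = 627/40 kN, M_B = -501/40 kN·m

Load 1 — triangular load w₀=8 kN/m (0→w₀ over full span):
  R_A = 3w₀L/20 = 3·8·6/20 = 36/5 kN
  M_A = w₀L²/30 = 8·6²/30 = 48/5 kN·m
  R_B = 7w₀L/20 = 7·8·6/20 = 84/5 kN
  M_B = -w₀L²/20 = -8·6²/20 = -72/5 kN·m
Load 2 — applied couple M₀=6 kN·m at a=3/2 m (b=L-a=9/2):
  R_A = 6M₀ab/L³ = 6·6·(3/2)·(9/2)/6³ = 9/8 kN
  M_A = M₀b(2a-b)/L² = 6·(9/2)·(2·(3/2)-(9/2))/6² = -9/8 kN·m
  R_B = -6M₀ab/L³ = -6·6·(3/2)·(9/2)/6³ = -9/8 kN
  M_B = M₀a(2b-a)/L² = 6·(3/2)·(2·(9/2)-(3/2))/6² = 15/8 kN·m
Superposition: R_A = 333/40 kN, M_A = 339/40 kN·m, R_B = 627/40 kN, M_B = -501/40 kN·m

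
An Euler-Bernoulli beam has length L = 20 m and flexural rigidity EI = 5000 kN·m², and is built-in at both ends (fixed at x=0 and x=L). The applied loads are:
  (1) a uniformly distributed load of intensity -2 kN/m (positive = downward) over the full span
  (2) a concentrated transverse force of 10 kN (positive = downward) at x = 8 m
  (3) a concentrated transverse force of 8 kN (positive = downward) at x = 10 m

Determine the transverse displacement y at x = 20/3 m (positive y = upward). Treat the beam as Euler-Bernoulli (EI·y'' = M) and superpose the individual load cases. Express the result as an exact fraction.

y(20/3) = 556/30375 m

Load 1 — uniform load w=-2 kN/m over full span:
  y_1 = -wx²(L-x)²/(24EI) = -(-2)·(20/3)²·(20-(20/3))²/(24·5000) = 32/243 m
Load 2 — point force P=10 kN at a=8 m (b=L-a=12):
  y_2 = -Pb²x²(3aL-(3a+b)x)/(6L³EI)  [x≤a] = -10·12²·(20/3)²·(3·8·20-(3·8+12)·(20/3))/(6·20³·5000) = -8/125 m
Load 3 — point force P=8 kN at a=10 m (b=L-a=10):
  y_3 = -Pb²x²(3aL-(3a+b)x)/(6L³EI)  [x≤a] = -8·10²·(20/3)²·(3·10·20-(3·10+10)·(20/3))/(6·20³·5000) = -4/81 m
Superposition: y = Σ y_i = 556/30375 m ≈ 0.018305 m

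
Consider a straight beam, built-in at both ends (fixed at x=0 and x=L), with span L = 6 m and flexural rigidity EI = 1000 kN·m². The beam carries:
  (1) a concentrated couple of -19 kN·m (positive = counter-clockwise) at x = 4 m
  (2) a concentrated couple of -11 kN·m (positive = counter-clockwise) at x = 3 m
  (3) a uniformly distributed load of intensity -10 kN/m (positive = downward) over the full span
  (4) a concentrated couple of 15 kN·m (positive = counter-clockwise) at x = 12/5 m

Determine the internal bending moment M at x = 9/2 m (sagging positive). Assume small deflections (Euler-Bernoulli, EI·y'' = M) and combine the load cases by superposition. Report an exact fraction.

M(9/2) = 403/120 kN·m

Load 1 — applied couple M₀=-19 kN·m at a=4 m (b=L-a=2):
  M_1 = R_Ax - M_A - M₀  [x>a] with R_A=-38/9, M_A=-19/3 = (-38/9)·(9/2) - (-19/3) - (-19) = 19/3 kN·m
Load 2 — applied couple M₀=-11 kN·m at a=3 m (b=L-a=3):
  M_2 = R_Ax - M_A - M₀  [x>a] with R_A=-11/4, M_A=-11/4 = (-11/4)·(9/2) - (-11/4) - (-11) = 11/8 kN·m
Load 3 — uniform load w=-10 kN/m over full span:
  M_3 = wLx/2 - wL²/12 - wx²/2 = (-10)·6·(9/2)/2 - (-10)·6²/12 - (-10)·(9/2)²/2 = -15/4 kN·m
Load 4 — applied couple M₀=15 kN·m at a=12/5 m (b=L-a=18/5):
  M_4 = R_Ax - M_A - M₀  [x>a] with R_A=18/5, M_A=9/5 = (18/5)·(9/2) - (9/5) - 15 = -3/5 kN·m
Superposition: M = Σ M_i = 403/120 kN·m ≈ 3.358333 kN·m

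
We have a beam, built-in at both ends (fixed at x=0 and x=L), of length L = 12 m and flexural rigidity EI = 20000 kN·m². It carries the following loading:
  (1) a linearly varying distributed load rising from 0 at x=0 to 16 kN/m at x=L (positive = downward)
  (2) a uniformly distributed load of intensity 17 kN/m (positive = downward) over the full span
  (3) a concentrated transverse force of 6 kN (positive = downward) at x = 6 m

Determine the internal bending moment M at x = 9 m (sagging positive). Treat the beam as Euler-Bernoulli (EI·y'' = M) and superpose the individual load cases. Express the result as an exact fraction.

Load 1 — triangular load w₀=16 kN/m (0→w₀ over full span):
  M_1 = 3w₀Lx/20 - w₀L²/30 - w₀x³/(6L) = 3·16·12·9/20 - 16·12²/30 - 16·9³/(6·12) = 102/5 kN·m
Load 2 — uniform load w=17 kN/m over full span:
  M_2 = wLx/2 - wL²/12 - wx²/2 = 17·12·9/2 - 17·12²/12 - 17·9²/2 = 51/2 kN·m
Load 3 — point force P=6 kN at a=6 m (b=L-a=6):
  M_3 = Pa²(a+3b)(L-x)/L³ - Pa²b/L²  [x>a] = 6·6²·(6+3·6)·(12-9)/12³ - 6·6²·6/12² = 0 kN·m
Superposition: M = Σ M_i = 459/10 kN·m ≈ 45.900000 kN·m

M(9) = 459/10 kN·m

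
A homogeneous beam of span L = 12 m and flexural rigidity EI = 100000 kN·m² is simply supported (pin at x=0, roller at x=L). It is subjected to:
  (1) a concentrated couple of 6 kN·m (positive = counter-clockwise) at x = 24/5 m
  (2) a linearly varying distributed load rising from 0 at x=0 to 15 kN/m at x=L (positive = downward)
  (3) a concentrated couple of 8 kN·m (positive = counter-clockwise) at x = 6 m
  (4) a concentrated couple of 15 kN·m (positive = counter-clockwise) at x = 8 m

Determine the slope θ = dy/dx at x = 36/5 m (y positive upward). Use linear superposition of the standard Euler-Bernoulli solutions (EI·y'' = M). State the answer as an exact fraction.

θ(36/5) = 9327/6250000 rad

Load 1 — applied couple M₀=6 kN·m at a=24/5 m (b=L-a=36/5):
  θ_1 = (M₀x²/(2L)-M₀(x-a)+C₁)/EI  [x>a] with C₁=M₀(3b²-L²)/(6L)=24/25 = (6·(36/5)²/(2·12)-6·((36/5)-(24/5))+(24/25))/100000 = -3/625000 rad
Load 2 — triangular load w₀=15 kN/m (0→w₀ over full span):
  θ_2 = -w₀(7L⁴-30L²x²+15x⁴)/(360LEI) = -15·(7·12⁴-30·12²·(36/5)²+15·(36/5)⁴)/(360·12·100000) = 522/390625 rad
Load 3 — applied couple M₀=8 kN·m at a=6 m (b=L-a=6):
  θ_3 = (M₀x²/(2L)-M₀(x-a)+C₁)/EI  [x>a] with C₁=M₀(3b²-L²)/(6L)=-4 = (8·(36/5)²/(2·12)-8·((36/5)-6)+(-4))/100000 = 23/625000 rad
Load 4 — applied couple M₀=15 kN·m at a=8 m (b=L-a=4):
  θ_4 = (M₀x²/(2L)+C₁)/EI  [x≤a] with C₁=M₀(3b²-L²)/(6L)=-20 = (15·(36/5)²/(2·12)+(-20))/100000 = 31/250000 rad
Superposition: θ = Σ θ_i = 9327/6250000 rad ≈ 0.001492 rad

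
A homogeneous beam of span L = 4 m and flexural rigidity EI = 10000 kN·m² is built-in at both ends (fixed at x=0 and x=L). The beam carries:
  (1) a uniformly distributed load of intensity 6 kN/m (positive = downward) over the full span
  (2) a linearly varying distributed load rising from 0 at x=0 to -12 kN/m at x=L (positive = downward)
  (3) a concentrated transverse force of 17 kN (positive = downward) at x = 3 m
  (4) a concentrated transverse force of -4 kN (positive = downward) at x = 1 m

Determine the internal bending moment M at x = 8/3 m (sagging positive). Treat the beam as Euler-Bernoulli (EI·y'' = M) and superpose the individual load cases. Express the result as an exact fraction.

Load 1 — uniform load w=6 kN/m over full span:
  M_1 = wLx/2 - wL²/12 - wx²/2 = 6·4·(8/3)/2 - 6·4²/12 - 6·(8/3)²/2 = 8/3 kN·m
Load 2 — triangular load w₀=-12 kN/m (0→w₀ over full span):
  M_2 = 3w₀Lx/20 - w₀L²/30 - w₀x³/(6L) = 3·(-12)·4·(8/3)/20 - (-12)·4²/30 - (-12)·(8/3)³/(6·4) = -448/135 kN·m
Load 3 — point force P=17 kN at a=3 m (b=L-a=1):
  M_3 = Pb²(3a+b)x/L³ - Pab²/L²  [x≤a] = 17·1²·(3·3+1)·(8/3)/4³ - 17·3·1²/4² = 187/48 kN·m
Load 4 — point force P=-4 kN at a=1 m (b=L-a=3):
  M_4 = Pa²(a+3b)(L-x)/L³ - Pa²b/L²  [x>a] = (-4)·1²·(1+3·3)·(4-(8/3))/4³ - (-4)·1²·3/4² = -1/12 kN·m
Superposition: M = Σ M_i = 6827/2160 kN·m ≈ 3.160648 kN·m

M(8/3) = 6827/2160 kN·m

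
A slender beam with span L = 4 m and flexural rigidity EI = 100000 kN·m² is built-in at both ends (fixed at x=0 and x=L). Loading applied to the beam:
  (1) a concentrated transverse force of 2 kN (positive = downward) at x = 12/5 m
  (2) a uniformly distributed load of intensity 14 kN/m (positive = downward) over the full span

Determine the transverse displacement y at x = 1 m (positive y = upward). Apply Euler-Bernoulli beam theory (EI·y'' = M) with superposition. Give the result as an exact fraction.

Load 1 — point force P=2 kN at a=12/5 m (b=L-a=8/5):
  y_1 = -Pb²x²(3aL-(3a+b)x)/(6L³EI)  [x≤a] = -2·(8/5)²·1²·(3·(12/5)·4-(3·(12/5)+(8/5))·1)/(6·4³·100000) = -1/375000 m
Load 2 — uniform load w=14 kN/m over full span:
  y_2 = -wx²(L-x)²/(24EI) = -14·1²·(4-1)²/(24·100000) = -21/400000 m
Superposition: y = Σ y_i = -331/6000000 m ≈ -0.000055 m

y(1) = -331/6000000 m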